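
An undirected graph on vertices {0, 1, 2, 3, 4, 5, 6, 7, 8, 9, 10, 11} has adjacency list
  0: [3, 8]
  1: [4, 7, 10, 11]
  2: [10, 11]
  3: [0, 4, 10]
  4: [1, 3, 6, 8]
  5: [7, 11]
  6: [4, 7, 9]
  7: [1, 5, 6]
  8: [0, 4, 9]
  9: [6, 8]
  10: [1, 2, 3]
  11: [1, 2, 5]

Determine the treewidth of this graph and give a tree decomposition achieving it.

Each bag holds 4 vertices, so the decomposition has width 3, which upper-bounds the treewidth. For the lower bound: the 4 vertex sets {2,5,11}, {10}, {1}, {3,4,6,7} are disjoint, each induces a connected subgraph, and every pair is joined by at least one edge of G. Contracting each set to a single vertex therefore yields K_{4} as a minor, and since treewidth is minor-monotone, tw(G) ≥ tw(K_{4}) = 3. Hence tw(G) = 3 exactly.

Treewidth 3.
One optimal decomposition is:
Bags: B1 = {2, 5, 10, 11}  B2 = {1, 5, 10, 11}  B3 = {1, 5, 7, 10}  B4 = {1, 3, 7, 10}  B5 = {1, 3, 4, 7}  B6 = {3, 4, 6, 7}  B7 = {0, 3, 4, 6}  B8 = {0, 4, 6, 8}  B9 = {0, 6, 8, 9}
Tree: B1–B2, B2–B3, B3–B4, B4–B5, B5–B6, B6–B7, B7–B8, B8–B9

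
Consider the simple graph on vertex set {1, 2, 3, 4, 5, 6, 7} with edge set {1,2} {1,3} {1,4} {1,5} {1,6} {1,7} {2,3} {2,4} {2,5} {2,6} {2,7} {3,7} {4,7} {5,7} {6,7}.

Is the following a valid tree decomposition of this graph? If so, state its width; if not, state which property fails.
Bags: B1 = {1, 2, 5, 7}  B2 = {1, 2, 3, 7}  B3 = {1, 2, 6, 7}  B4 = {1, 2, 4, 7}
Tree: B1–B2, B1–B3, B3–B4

Yes; width 3.

Every vertex of G appears in some bag (union = {1, 2, 3, 4, 5, 6, 7}); every edge is covered by a bag; and for each vertex v the set of bags containing v is connected in the bag tree. The decomposition is therefore valid. The largest bag has 4 vertices, so the width is 3.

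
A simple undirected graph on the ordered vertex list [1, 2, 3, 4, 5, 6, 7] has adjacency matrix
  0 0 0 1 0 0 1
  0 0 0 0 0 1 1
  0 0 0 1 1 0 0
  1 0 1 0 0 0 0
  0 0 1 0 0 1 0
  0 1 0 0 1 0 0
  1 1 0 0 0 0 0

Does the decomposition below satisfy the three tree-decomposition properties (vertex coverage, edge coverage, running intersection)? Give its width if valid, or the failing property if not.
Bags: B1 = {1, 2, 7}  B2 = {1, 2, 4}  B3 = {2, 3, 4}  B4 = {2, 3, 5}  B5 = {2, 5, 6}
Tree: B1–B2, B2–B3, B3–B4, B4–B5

Yes; width 2.

Checking the three conditions: (i) the bags cover all of {1, 2, 3, 4, 5, 6, 7}; (ii) for each edge, some bag contains both endpoints; (iii) the bags containing any fixed vertex form a subtree. All hold, so the decomposition is valid with width 3 − 1 = 2.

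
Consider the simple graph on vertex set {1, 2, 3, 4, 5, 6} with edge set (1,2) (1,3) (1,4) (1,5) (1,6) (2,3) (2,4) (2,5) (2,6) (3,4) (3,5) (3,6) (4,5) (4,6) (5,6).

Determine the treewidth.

A width-5 tree decomposition is:
Bags: B1 = {1, 2, 3, 4, 5, 6}
Tree: (single bag)
A single bag containing all 6 vertices is trivially a valid decomposition of width 5. On the other hand G contains the 6-clique {1, 2, 3, 4, 5, 6}. A clique must lie in a single bag of any decomposition, so no decomposition can have width below 5. Therefore the treewidth is 5.

5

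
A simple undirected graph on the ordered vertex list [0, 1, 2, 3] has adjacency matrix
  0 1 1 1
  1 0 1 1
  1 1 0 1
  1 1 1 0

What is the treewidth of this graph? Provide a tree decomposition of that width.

Treewidth 3.
One such decomposition:
Bags: B1 = {0, 1, 2, 3}
Tree: (single bag)

With just one bag of size 4, the width is 4 − 1 = 3, so tw(G) ≤ 3. On the other hand G contains the 4-clique {0, 1, 2, 3}. A clique must lie in a single bag of any decomposition, so no decomposition can have width below 3. The upper and lower bounds meet at 3, so that is the treewidth.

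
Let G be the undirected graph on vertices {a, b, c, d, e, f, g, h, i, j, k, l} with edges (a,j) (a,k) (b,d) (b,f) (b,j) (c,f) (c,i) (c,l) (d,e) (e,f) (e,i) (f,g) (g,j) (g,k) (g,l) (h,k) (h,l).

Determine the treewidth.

A width-3 tree decomposition is:
Bags: B1 = {a, h, k, l}  B2 = {a, g, k, l}  B3 = {a, g, j, l}  B4 = {c, g, j, l}  B5 = {c, f, g, j}  B6 = {b, c, f, j}  B7 = {b, c, f, i}  B8 = {b, e, f, i}  B9 = {b, d, e, i}
Tree: B1–B2, B2–B3, B3–B4, B4–B5, B5–B6, B6–B7, B7–B8, B8–B9
The largest bag has 4 vertices, giving width 3; this decomposition certifies tw(G) ≤ 3. For the lower bound: the 4 vertex sets {a,h,k}, {l}, {g}, {b,c,f,j} are disjoint, each induces a connected subgraph, and every pair is joined by at least one edge of G. Contracting each set to a single vertex therefore yields K_{4} as a minor, and since treewidth is minor-monotone, tw(G) ≥ tw(K_{4}) = 3. Hence tw(G) = 3 exactly.

3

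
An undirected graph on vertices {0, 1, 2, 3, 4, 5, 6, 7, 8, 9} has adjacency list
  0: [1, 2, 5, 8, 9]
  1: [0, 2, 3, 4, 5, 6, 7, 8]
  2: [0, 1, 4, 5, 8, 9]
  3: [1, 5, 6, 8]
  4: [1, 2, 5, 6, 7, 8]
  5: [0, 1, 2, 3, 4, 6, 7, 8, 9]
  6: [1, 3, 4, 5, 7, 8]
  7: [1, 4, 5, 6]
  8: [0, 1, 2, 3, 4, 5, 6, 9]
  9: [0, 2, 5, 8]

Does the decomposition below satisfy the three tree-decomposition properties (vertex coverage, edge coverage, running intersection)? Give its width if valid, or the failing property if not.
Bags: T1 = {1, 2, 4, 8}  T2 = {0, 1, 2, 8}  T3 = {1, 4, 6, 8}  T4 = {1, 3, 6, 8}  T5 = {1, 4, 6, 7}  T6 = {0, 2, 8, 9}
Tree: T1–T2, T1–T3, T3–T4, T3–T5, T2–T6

A tree decomposition must satisfy three properties: every vertex lies in some bag; for every edge, both endpoints lie together in some bag; and for every vertex, the bags containing it form a connected subtree. Here vertex 5 appears in no bag, so the decomposition is invalid.

No — vertex 5 appears in no bag.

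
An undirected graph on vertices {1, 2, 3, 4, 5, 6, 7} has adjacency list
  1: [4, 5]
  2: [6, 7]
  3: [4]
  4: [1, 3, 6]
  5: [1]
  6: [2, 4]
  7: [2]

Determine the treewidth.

A width-1 tree decomposition is:
Bags: B1 = {1, 4}  B2 = {4, 6}  B3 = {2, 6}  B4 = {1, 5}  B5 = {3, 4}  B6 = {2, 7}
Tree: B1–B2, B2–B3, B1–B4, B1–B5, B3–B6
The largest bag has 2 vertices, giving width 1; this decomposition certifies tw(G) ≤ 1. Any graph with an edge has treewidth ≥ 1, and G has the edge 4–1. Hence tw(G) = 1 exactly.

1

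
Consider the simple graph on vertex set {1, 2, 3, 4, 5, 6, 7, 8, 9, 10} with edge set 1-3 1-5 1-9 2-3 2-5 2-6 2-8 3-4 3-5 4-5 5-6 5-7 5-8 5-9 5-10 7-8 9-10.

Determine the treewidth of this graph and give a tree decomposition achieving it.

Treewidth 2.
Bags: B1 = {1, 3, 5}  B2 = {2, 3, 5}  B3 = {1, 5, 9}  B4 = {2, 5, 6}  B5 = {2, 5, 8}  B6 = {5, 7, 8}  B7 = {3, 4, 5}  B8 = {5, 9, 10}
Tree: B1–B2, B1–B3, B2–B4, B4–B5, B5–B6, B1–B7, B3–B8

Each bag holds 3 vertices, so the decomposition has width 2, which upper-bounds the treewidth. For the lower bound, the 3 vertices {1, 5, 9} are pairwise adjacent, and any tree decomposition puts a clique entirely inside one bag — forcing width ≥ 2. Hence tw(G) = 2 exactly.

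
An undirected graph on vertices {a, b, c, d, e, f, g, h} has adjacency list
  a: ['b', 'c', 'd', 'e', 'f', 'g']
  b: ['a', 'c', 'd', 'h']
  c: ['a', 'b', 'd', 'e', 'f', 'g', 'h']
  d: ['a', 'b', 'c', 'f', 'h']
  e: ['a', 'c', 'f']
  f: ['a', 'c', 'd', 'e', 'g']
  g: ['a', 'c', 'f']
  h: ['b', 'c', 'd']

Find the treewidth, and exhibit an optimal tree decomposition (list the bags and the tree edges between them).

Treewidth 3.
One such decomposition:
Bags: B1 = {a, b, c, d}  B2 = {a, c, d, f}  B3 = {a, c, f, g}  B4 = {b, c, d, h}  B5 = {a, c, e, f}
Tree: B1–B2, B2–B3, B1–B4, B3–B5

The largest bag has 4 vertices, giving width 3; this decomposition certifies tw(G) ≤ 3. Conversely, {b, c, d, h} is a clique of size 4, and the vertices of any clique must share a bag in every tree decomposition; so some bag has ≥ 4 vertices and tw(G) ≥ 3. Combining the bounds, tw(G) = 3.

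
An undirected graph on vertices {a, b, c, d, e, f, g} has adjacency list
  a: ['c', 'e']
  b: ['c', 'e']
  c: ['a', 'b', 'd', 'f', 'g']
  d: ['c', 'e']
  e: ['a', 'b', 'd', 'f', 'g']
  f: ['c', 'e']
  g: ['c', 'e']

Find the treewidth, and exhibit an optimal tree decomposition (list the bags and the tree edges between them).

Every bag has size at most 3, so the width is 3 − 1 = 2 and tw(G) ≤ 2. The edges c–d–e–f–c form a cycle, so G is not a tree and its treewidth is at least 2. Hence tw(G) = 2 exactly.

Treewidth 2.
One optimal decomposition is:
Bags: B1 = {c, d, e}  B2 = {c, e, f}  B3 = {c, e, g}  B4 = {b, c, e}  B5 = {a, c, e}
Tree: B1–B2, B2–B3, B3–B4, B4–B5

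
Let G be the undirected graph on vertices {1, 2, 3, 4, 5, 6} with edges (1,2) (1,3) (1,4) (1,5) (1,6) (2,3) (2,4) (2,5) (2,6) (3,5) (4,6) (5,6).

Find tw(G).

A width-3 tree decomposition is:
Bags: B1 = {1, 2, 4, 6}  B2 = {1, 2, 5, 6}  B3 = {1, 2, 3, 5}
Tree: B1–B2, B2–B3
Each bag holds 4 vertices, so the decomposition has width 3, which upper-bounds the treewidth. Conversely, {1, 2, 4, 6} is a clique of size 4, and the vertices of any clique must share a bag in every tree decomposition; so some bag has ≥ 4 vertices and tw(G) ≥ 3. Combining the bounds, tw(G) = 3.

3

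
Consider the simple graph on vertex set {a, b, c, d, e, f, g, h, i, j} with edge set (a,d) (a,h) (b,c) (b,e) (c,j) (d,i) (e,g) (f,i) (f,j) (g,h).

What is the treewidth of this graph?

2

A width-2 tree decomposition is:
Bags: B1 = {a, g, h}  B2 = {a, e, g}  B3 = {a, b, e}  B4 = {a, b, c}  B5 = {a, c, j}  B6 = {a, f, j}  B7 = {a, f, i}  B8 = {a, d, i}
Tree: B1–B2, B2–B3, B3–B4, B4–B5, B5–B6, B6–B7, B7–B8
Each bag holds 3 vertices, so the decomposition has width 2, which upper-bounds the treewidth. For the lower bound, G contains the cycle a–h–g–e–b–c–j–f–i–d–a, so G is not a forest; only forests have treewidth ≤ 1, hence tw(G) ≥ 2. Therefore the treewidth is 2.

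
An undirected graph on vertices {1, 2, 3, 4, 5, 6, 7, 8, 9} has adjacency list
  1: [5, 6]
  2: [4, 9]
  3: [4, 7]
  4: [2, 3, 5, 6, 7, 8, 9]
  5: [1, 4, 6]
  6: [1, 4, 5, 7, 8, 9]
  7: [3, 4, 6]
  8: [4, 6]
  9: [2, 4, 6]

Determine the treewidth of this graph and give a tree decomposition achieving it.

Each bag holds 3 vertices, so the decomposition has width 2, which upper-bounds the treewidth. For the lower bound, the 3 vertices {1, 5, 6} are pairwise adjacent, and any tree decomposition puts a clique entirely inside one bag — forcing width ≥ 2. The upper and lower bounds meet at 2, so that is the treewidth.

Treewidth 2.
Bags: B1 = {4, 5, 6}  B2 = {4, 6, 7}  B3 = {4, 6, 8}  B4 = {4, 6, 9}  B5 = {1, 5, 6}  B6 = {3, 4, 7}  B7 = {2, 4, 9}
Tree: B1–B2, B2–B3, B2–B4, B1–B5, B2–B6, B4–B7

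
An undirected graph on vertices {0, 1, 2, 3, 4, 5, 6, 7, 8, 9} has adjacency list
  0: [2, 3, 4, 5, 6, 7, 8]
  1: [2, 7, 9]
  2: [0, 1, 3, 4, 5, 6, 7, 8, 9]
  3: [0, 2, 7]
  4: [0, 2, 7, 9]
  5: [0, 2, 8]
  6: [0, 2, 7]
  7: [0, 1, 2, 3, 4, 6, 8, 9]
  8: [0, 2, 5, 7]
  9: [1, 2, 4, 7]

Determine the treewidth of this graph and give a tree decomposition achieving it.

Each bag holds 4 vertices, so the decomposition has width 3, which upper-bounds the treewidth. Conversely, {0, 2, 5, 8} is a clique of size 4, and the vertices of any clique must share a bag in every tree decomposition; so some bag has ≥ 4 vertices and tw(G) ≥ 3. The upper and lower bounds meet at 3, so that is the treewidth.

Treewidth 3.
One such decomposition:
Bags: B1 = {0, 2, 7, 8}  B2 = {0, 2, 5, 8}  B3 = {0, 2, 4, 7}  B4 = {2, 4, 7, 9}  B5 = {0, 2, 6, 7}  B6 = {0, 2, 3, 7}  B7 = {1, 2, 7, 9}
Tree: B1–B2, B1–B3, B3–B4, B1–B5, B5–B6, B4–B7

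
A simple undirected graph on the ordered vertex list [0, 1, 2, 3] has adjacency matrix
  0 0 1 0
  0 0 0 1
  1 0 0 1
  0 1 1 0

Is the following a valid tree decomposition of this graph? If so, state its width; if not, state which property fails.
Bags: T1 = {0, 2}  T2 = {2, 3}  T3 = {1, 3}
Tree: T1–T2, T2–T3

Checking the three conditions: (i) the bags cover all of {0, 1, 2, 3}; (ii) for each edge, some bag contains both endpoints; (iii) the bags containing any fixed vertex form a subtree. All hold, so the decomposition is valid with width 2 − 1 = 1.

Yes; width 1.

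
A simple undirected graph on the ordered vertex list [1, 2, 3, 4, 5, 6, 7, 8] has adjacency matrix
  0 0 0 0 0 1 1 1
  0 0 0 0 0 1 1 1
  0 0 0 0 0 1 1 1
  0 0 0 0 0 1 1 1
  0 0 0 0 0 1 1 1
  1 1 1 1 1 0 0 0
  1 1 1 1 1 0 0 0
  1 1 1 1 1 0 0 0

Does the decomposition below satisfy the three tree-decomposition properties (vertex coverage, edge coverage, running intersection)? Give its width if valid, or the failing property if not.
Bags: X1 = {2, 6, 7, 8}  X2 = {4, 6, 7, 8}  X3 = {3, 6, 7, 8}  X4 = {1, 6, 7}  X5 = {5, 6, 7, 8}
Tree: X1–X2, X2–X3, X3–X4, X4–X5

A tree decomposition must satisfy three properties: every vertex lies in some bag; for every edge, both endpoints lie together in some bag; and for every vertex, the bags containing it form a connected subtree. Here edge (8,1) lies in no bag, so the decomposition is invalid.

No — edge (8,1) lies in no bag.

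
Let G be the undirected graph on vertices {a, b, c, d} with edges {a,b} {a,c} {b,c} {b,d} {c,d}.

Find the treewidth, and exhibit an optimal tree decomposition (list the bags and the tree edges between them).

Every bag has size at most 3, so the width is 3 − 1 = 2 and tw(G) ≤ 2. For the lower bound, the 3 vertices {b, c, d} are pairwise adjacent, and any tree decomposition puts a clique entirely inside one bag — forcing width ≥ 2. Combining the bounds, tw(G) = 2.

Treewidth 2.
Bags: B1 = {a, b, c}  B2 = {b, c, d}
Tree: B1–B2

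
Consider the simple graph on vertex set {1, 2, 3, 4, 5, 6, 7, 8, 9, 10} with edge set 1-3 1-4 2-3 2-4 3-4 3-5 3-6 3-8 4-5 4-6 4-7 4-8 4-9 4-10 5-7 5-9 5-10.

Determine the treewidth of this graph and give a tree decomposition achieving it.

Treewidth 2.
One such decomposition:
Bags: B1 = {1, 3, 4}  B2 = {3, 4, 5}  B3 = {4, 5, 10}  B4 = {3, 4, 6}  B5 = {2, 3, 4}  B6 = {4, 5, 9}  B7 = {3, 4, 8}  B8 = {4, 5, 7}
Tree: B1–B2, B2–B3, B1–B4, B1–B5, B3–B6, B1–B7, B2–B8

Each bag holds 3 vertices, so the decomposition has width 2, which upper-bounds the treewidth. On the other hand G contains the 3-clique {4, 5, 9}. A clique must lie in a single bag of any decomposition, so no decomposition can have width below 2. Hence tw(G) = 2 exactly.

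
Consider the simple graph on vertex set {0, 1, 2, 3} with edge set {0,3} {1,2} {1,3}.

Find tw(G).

1

A width-1 tree decomposition is:
Bags: B1 = {1, 2}  B2 = {1, 3}  B3 = {0, 3}
Tree: B1–B2, B2–B3
Each bag holds 2 vertices, so the decomposition has width 1, which upper-bounds the treewidth. Since G has at least one edge (e.g. 2–1), it is not an edgeless graph, so tw(G) ≥ 1. Therefore the treewidth is 1.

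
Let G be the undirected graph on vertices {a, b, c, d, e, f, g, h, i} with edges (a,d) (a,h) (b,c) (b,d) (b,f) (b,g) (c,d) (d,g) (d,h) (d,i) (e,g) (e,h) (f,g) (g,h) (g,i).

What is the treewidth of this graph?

A width-2 tree decomposition is:
Bags: B1 = {b, d, g}  B2 = {d, g, h}  B3 = {d, g, i}  B4 = {a, d, h}  B5 = {e, g, h}  B6 = {b, c, d}  B7 = {b, f, g}
Tree: B1–B2, B2–B3, B2–B4, B2–B5, B1–B6, B1–B7
Each bag holds 3 vertices, so the decomposition has width 2, which upper-bounds the treewidth. On the other hand G contains the 3-clique {d, g, h}. A clique must lie in a single bag of any decomposition, so no decomposition can have width below 2. Combining the bounds, tw(G) = 2.

2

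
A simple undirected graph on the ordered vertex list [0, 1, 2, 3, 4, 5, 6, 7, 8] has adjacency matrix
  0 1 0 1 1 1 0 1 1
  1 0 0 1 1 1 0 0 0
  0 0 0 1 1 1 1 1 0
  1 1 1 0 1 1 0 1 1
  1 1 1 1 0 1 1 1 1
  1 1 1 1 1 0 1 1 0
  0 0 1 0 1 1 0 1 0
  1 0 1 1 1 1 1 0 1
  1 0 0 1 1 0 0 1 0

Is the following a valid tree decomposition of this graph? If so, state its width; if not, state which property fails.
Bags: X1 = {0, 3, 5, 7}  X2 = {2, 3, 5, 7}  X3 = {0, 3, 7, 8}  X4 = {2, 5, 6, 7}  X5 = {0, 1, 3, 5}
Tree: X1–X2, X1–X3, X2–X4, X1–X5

No — vertex 4 appears in no bag.

A tree decomposition must satisfy three properties: every vertex lies in some bag; for every edge, both endpoints lie together in some bag; and for every vertex, the bags containing it form a connected subtree. Here vertex 4 appears in no bag, so the decomposition is invalid.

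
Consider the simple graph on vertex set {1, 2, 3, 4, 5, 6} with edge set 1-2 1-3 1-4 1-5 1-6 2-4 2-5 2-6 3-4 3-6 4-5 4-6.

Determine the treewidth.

A width-3 tree decomposition is:
Bags: B1 = {1, 3, 4, 6}  B2 = {1, 2, 4, 6}  B3 = {1, 2, 4, 5}
Tree: B1–B2, B2–B3
The largest bag has 4 vertices, giving width 3; this decomposition certifies tw(G) ≤ 3. Conversely, {1, 2, 4, 5} is a clique of size 4, and the vertices of any clique must share a bag in every tree decomposition; so some bag has ≥ 4 vertices and tw(G) ≥ 3. Therefore the treewidth is 3.

3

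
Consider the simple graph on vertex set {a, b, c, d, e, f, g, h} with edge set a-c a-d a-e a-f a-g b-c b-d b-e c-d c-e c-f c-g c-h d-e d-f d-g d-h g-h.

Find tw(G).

3

A width-3 tree decomposition is:
Bags: B1 = {a, c, d, f}  B2 = {a, c, d, g}  B3 = {a, c, d, e}  B4 = {c, d, g, h}  B5 = {b, c, d, e}
Tree: B1–B2, B1–B3, B2–B4, B3–B5
Each bag holds 4 vertices, so the decomposition has width 3, which upper-bounds the treewidth. Conversely, {c, d, g, h} is a clique of size 4, and the vertices of any clique must share a bag in every tree decomposition; so some bag has ≥ 4 vertices and tw(G) ≥ 3. The upper and lower bounds meet at 3, so that is the treewidth.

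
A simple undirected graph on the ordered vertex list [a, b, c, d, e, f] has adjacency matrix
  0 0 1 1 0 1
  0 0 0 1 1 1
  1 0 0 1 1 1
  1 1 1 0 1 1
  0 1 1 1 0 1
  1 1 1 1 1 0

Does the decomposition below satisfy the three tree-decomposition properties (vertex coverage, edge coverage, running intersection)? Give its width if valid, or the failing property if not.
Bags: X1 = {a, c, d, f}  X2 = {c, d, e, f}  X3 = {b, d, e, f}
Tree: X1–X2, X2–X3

Yes; width 3.

Every vertex of G appears in some bag (union = {a, b, c, d, e, f}); every edge is covered by a bag; and for each vertex v the set of bags containing v is connected in the bag tree. The decomposition is therefore valid. The largest bag has 4 vertices, so the width is 3.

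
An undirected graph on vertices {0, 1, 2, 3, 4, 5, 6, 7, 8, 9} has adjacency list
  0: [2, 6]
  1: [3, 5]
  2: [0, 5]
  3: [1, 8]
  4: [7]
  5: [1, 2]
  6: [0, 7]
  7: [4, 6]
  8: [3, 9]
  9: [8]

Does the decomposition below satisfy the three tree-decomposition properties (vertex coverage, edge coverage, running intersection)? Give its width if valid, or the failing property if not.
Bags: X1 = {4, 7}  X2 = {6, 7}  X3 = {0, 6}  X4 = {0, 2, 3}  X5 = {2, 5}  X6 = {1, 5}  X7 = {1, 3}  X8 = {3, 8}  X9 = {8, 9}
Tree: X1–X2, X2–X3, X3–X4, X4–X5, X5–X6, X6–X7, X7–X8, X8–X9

No — bags containing vertex 3 are not connected in the tree.

A tree decomposition must satisfy three properties: every vertex lies in some bag; for every edge, both endpoints lie together in some bag; and for every vertex, the bags containing it form a connected subtree. Here bags containing vertex 3 are not connected in the tree, so the decomposition is invalid.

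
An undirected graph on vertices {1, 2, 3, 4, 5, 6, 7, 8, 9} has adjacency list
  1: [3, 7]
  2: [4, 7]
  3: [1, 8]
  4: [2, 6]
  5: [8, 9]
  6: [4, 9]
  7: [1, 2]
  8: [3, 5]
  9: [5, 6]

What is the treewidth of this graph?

A width-2 tree decomposition is:
Bags: B1 = {1, 2, 7}  B2 = {1, 2, 4}  B3 = {1, 4, 6}  B4 = {1, 6, 9}  B5 = {1, 5, 9}  B6 = {1, 5, 8}  B7 = {1, 3, 8}
Tree: B1–B2, B2–B3, B3–B4, B4–B5, B5–B6, B6–B7
Every bag has size at most 3, so the width is 3 − 1 = 2 and tw(G) ≤ 2. For the lower bound, G contains the cycle 1–7–2–4–6–9–5–8–3–1, so G is not a forest; only forests have treewidth ≤ 1, hence tw(G) ≥ 2. Hence tw(G) = 2 exactly.

2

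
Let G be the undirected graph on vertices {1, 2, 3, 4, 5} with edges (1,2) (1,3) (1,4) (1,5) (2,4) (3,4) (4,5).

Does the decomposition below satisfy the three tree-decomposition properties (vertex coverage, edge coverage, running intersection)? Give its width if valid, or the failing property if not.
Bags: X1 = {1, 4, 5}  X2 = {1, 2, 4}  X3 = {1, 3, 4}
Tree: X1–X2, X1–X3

Vertex coverage: the bags together contain {1, 2, 3, 4, 5}, the full vertex set. Edge coverage: each edge of G has both endpoints in at least one bag. Running intersection: for every vertex, the bags containing it form a connected subtree. All three properties hold, so this is a valid tree decomposition of width max|bag| − 1 = 2, and hence tw(G) ≤ 2.

Yes; width 2.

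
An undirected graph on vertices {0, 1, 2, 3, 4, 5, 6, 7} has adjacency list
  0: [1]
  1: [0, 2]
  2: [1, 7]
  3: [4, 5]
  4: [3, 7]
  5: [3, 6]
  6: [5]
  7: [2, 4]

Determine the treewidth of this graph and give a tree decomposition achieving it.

Treewidth 1.
One optimal decomposition is:
Bags: B1 = {0, 1}  B2 = {1, 2}  B3 = {2, 7}  B4 = {4, 7}  B5 = {3, 4}  B6 = {3, 5}  B7 = {5, 6}
Tree: B1–B2, B2–B3, B3–B4, B4–B5, B5–B6, B6–B7

The largest bag has 2 vertices, giving width 1; this decomposition certifies tw(G) ≤ 1. Since G has at least one edge (e.g. 0–1), it is not an edgeless graph, so tw(G) ≥ 1. Hence tw(G) = 1 exactly.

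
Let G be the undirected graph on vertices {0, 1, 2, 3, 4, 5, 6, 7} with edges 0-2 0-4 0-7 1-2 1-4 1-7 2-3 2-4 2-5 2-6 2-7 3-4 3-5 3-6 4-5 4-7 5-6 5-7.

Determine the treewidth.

A width-3 tree decomposition is:
Bags: B1 = {2, 3, 5, 6}  B2 = {2, 3, 4, 5}  B3 = {2, 4, 5, 7}  B4 = {1, 2, 4, 7}  B5 = {0, 2, 4, 7}
Tree: B1–B2, B2–B3, B3–B4, B3–B5
Each bag holds 4 vertices, so the decomposition has width 3, which upper-bounds the treewidth. For the lower bound, the 4 vertices {2, 3, 4, 5} are pairwise adjacent, and any tree decomposition puts a clique entirely inside one bag — forcing width ≥ 3. Combining the bounds, tw(G) = 3.

3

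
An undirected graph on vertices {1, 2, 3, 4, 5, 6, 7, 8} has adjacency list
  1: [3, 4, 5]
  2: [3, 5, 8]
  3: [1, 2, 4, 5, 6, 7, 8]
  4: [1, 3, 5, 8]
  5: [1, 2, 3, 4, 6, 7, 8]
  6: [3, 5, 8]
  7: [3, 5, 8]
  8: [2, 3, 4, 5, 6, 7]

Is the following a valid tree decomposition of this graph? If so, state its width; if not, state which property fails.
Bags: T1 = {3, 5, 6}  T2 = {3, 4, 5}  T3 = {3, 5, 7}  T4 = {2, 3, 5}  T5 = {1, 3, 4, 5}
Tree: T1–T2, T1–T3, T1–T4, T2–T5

No — vertex 8 appears in no bag.

A tree decomposition must satisfy three properties: every vertex lies in some bag; for every edge, both endpoints lie together in some bag; and for every vertex, the bags containing it form a connected subtree. Here vertex 8 appears in no bag, so the decomposition is invalid.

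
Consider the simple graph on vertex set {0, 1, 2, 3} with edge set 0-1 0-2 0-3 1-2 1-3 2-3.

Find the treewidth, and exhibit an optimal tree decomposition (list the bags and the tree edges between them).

A single bag containing all 4 vertices is trivially a valid decomposition of width 3. Conversely, {0, 1, 2, 3} is a clique of size 4, and the vertices of any clique must share a bag in every tree decomposition; so some bag has ≥ 4 vertices and tw(G) ≥ 3. Combining the bounds, tw(G) = 3.

Treewidth 3.
Bags: B1 = {0, 1, 2, 3}
Tree: (single bag)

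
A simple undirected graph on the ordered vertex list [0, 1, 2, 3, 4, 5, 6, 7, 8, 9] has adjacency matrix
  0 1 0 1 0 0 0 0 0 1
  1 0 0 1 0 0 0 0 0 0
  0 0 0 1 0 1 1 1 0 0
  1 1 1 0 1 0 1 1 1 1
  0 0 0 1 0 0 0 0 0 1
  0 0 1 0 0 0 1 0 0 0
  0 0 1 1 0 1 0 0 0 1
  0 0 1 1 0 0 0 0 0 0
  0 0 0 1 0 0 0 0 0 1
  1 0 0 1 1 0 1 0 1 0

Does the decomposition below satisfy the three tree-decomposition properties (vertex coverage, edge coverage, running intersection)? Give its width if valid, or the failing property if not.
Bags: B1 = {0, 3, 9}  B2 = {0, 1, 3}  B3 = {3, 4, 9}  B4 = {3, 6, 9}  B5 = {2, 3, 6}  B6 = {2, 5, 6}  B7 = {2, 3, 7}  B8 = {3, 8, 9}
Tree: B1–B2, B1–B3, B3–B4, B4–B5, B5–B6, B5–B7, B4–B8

Vertex coverage: the bags together contain {0, 1, 2, 3, 4, 5, 6, 7, 8, 9}, the full vertex set. Edge coverage: each edge of G has both endpoints in at least one bag. Running intersection: for every vertex, the bags containing it form a connected subtree. All three properties hold, so this is a valid tree decomposition of width max|bag| − 1 = 2, and hence tw(G) ≤ 2.

Yes; width 2.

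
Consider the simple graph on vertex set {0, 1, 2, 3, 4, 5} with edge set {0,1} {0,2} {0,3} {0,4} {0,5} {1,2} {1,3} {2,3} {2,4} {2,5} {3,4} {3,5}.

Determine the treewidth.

3

A width-3 tree decomposition is:
Bags: B1 = {0, 1, 2, 3}  B2 = {0, 2, 3, 5}  B3 = {0, 2, 3, 4}
Tree: B1–B2, B2–B3
Every bag has size at most 4, so the width is 4 − 1 = 3 and tw(G) ≤ 3. Conversely, {0, 1, 2, 3} is a clique of size 4, and the vertices of any clique must share a bag in every tree decomposition; so some bag has ≥ 4 vertices and tw(G) ≥ 3. The upper and lower bounds meet at 3, so that is the treewidth.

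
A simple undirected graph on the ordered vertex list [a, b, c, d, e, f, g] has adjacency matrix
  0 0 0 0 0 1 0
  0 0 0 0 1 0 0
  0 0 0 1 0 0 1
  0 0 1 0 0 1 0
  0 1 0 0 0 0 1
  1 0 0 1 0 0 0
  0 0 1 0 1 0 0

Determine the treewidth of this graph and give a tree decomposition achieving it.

Every bag has size at most 2, so the width is 2 − 1 = 1 and tw(G) ≤ 1. G has an edge, so its treewidth is at least 1. Therefore the treewidth is 1.

Treewidth 1.
Bags: B1 = {b, e}  B2 = {e, g}  B3 = {c, g}  B4 = {c, d}  B5 = {d, f}  B6 = {a, f}
Tree: B1–B2, B2–B3, B3–B4, B4–B5, B5–B6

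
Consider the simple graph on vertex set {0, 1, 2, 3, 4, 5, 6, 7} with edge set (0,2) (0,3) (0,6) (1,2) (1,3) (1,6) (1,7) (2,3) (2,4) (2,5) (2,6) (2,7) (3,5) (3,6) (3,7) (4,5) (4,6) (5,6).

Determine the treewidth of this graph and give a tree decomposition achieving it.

Each bag holds 4 vertices, so the decomposition has width 3, which upper-bounds the treewidth. Conversely, {0, 2, 3, 6} is a clique of size 4, and the vertices of any clique must share a bag in every tree decomposition; so some bag has ≥ 4 vertices and tw(G) ≥ 3. Hence tw(G) = 3 exactly.

Treewidth 3.
Bags: B1 = {1, 2, 3, 7}  B2 = {1, 2, 3, 6}  B3 = {2, 3, 5, 6}  B4 = {2, 4, 5, 6}  B5 = {0, 2, 3, 6}
Tree: B1–B2, B2–B3, B3–B4, B3–B5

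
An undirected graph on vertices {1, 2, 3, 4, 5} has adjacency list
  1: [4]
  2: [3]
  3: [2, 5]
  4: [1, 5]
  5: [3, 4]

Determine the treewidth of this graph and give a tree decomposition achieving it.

Each bag holds 2 vertices, so the decomposition has width 1, which upper-bounds the treewidth. G has an edge, so its treewidth is at least 1. The upper and lower bounds meet at 1, so that is the treewidth.

Treewidth 1.
One such decomposition:
Bags: B1 = {1, 4}  B2 = {4, 5}  B3 = {3, 5}  B4 = {2, 3}
Tree: B1–B2, B2–B3, B3–B4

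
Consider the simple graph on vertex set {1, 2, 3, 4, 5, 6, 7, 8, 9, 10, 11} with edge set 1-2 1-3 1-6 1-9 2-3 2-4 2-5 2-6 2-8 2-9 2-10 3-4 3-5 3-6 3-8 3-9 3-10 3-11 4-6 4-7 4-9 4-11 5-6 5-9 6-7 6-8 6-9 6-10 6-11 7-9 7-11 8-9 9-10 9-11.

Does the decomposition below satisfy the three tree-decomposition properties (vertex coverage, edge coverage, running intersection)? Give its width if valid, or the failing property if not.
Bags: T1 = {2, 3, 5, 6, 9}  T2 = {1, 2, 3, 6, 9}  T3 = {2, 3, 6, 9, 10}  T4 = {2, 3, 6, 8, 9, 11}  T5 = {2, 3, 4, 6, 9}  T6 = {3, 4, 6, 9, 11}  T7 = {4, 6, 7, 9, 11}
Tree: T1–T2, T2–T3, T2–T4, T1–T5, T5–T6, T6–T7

No — bags containing vertex 11 are not connected in the tree.

A tree decomposition must satisfy three properties: every vertex lies in some bag; for every edge, both endpoints lie together in some bag; and for every vertex, the bags containing it form a connected subtree. Here bags containing vertex 11 are not connected in the tree, so the decomposition is invalid.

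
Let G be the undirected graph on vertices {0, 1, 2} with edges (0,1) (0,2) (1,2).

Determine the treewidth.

A width-2 tree decomposition is:
Bags: B1 = {0, 1, 2}
Tree: (single bag)
With just one bag of size 3, the width is 3 − 1 = 2, so tw(G) ≤ 2. For the lower bound, the 3 vertices {0, 1, 2} are pairwise adjacent, and any tree decomposition puts a clique entirely inside one bag — forcing width ≥ 2. The upper and lower bounds meet at 2, so that is the treewidth.

2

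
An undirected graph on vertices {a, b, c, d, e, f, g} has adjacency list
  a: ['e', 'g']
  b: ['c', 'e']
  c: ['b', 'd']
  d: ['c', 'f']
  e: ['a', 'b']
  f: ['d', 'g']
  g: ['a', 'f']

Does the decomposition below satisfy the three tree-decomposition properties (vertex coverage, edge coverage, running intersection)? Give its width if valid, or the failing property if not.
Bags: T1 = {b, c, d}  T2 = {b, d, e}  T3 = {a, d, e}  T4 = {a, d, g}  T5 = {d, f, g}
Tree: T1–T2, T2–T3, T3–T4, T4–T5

Every vertex of G appears in some bag (union = {a, b, c, d, e, f, g}); every edge is covered by a bag; and for each vertex v the set of bags containing v is connected in the bag tree. The decomposition is therefore valid. The largest bag has 3 vertices, so the width is 2.

Yes; width 2.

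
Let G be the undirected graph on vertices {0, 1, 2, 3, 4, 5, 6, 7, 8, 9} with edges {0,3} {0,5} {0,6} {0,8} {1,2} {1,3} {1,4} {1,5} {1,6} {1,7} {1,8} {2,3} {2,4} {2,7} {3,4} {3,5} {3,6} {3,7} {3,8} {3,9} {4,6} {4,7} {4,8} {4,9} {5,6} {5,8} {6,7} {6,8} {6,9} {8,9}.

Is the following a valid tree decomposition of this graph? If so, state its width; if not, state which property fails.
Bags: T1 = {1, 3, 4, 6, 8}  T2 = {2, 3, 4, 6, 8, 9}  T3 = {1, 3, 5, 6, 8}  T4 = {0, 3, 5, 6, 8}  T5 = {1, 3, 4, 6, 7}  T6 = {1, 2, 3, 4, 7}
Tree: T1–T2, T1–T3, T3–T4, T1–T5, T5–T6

A tree decomposition must satisfy three properties: every vertex lies in some bag; for every edge, both endpoints lie together in some bag; and for every vertex, the bags containing it form a connected subtree. Here bags containing vertex 2 are not connected in the tree, so the decomposition is invalid.

No — bags containing vertex 2 are not connected in the tree.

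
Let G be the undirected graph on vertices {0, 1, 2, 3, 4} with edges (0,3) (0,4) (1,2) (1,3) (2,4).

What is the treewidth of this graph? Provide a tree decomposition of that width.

The largest bag has 3 vertices, giving width 2; this decomposition certifies tw(G) ≤ 2. The edges 4–0–3–1–2–4 form a cycle, so G is not a tree and its treewidth is at least 2. Therefore the treewidth is 2.

Treewidth 2.
Bags: B1 = {0, 3, 4}  B2 = {1, 3, 4}  B3 = {1, 2, 4}
Tree: B1–B2, B2–B3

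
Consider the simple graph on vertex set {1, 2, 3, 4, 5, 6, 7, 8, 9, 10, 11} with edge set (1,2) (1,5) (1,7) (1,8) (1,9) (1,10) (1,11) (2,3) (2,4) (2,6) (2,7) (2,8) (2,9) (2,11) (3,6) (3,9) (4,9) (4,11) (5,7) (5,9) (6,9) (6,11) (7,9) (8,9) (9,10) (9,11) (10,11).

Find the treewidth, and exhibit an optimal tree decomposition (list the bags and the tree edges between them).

The largest bag has 4 vertices, giving width 3; this decomposition certifies tw(G) ≤ 3. For the lower bound, the 4 vertices {1, 2, 8, 9} are pairwise adjacent, and any tree decomposition puts a clique entirely inside one bag — forcing width ≥ 3. Combining the bounds, tw(G) = 3.

Treewidth 3.
One such decomposition:
Bags: B1 = {2, 6, 9, 11}  B2 = {1, 2, 9, 11}  B3 = {2, 3, 6, 9}  B4 = {1, 2, 7, 9}  B5 = {2, 4, 9, 11}  B6 = {1, 5, 7, 9}  B7 = {1, 2, 8, 9}  B8 = {1, 9, 10, 11}
Tree: B1–B2, B1–B3, B2–B4, B1–B5, B4–B6, B4–B7, B2–B8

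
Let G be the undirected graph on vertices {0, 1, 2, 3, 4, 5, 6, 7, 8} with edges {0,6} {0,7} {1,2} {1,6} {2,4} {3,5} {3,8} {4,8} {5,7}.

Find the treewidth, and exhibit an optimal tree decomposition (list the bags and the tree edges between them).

Every bag has size at most 3, so the width is 3 − 1 = 2 and tw(G) ≤ 2. The edges 1–2–4–8–3–5–7–0–6–1 form a cycle, so G is not a tree and its treewidth is at least 2. Hence tw(G) = 2 exactly.

Treewidth 2.
One optimal decomposition is:
Bags: B1 = {1, 2, 4}  B2 = {1, 4, 8}  B3 = {1, 3, 8}  B4 = {1, 3, 5}  B5 = {1, 5, 7}  B6 = {0, 1, 7}  B7 = {0, 1, 6}
Tree: B1–B2, B2–B3, B3–B4, B4–B5, B5–B6, B6–B7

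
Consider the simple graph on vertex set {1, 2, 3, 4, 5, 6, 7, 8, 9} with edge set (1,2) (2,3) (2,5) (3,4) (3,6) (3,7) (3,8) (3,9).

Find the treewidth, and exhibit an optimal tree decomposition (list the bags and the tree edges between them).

Treewidth 1.
One optimal decomposition is:
Bags: B1 = {2, 3}  B2 = {3, 7}  B3 = {2, 5}  B4 = {1, 2}  B5 = {3, 6}  B6 = {3, 9}  B7 = {3, 8}  B8 = {3, 4}
Tree: B1–B2, B1–B3, B1–B4, B2–B5, B1–B6, B5–B7, B7–B8

Each bag holds 2 vertices, so the decomposition has width 1, which upper-bounds the treewidth. G has an edge, so its treewidth is at least 1. The upper and lower bounds meet at 1, so that is the treewidth.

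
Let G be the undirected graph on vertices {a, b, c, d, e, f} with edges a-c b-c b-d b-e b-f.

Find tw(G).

A width-1 tree decomposition is:
Bags: B1 = {b, f}  B2 = {b, c}  B3 = {b, e}  B4 = {a, c}  B5 = {b, d}
Tree: B1–B2, B1–B3, B2–B4, B1–B5
The largest bag has 2 vertices, giving width 1; this decomposition certifies tw(G) ≤ 1. Any graph with an edge has treewidth ≥ 1, and G has the edge f–b. The upper and lower bounds meet at 1, so that is the treewidth.

1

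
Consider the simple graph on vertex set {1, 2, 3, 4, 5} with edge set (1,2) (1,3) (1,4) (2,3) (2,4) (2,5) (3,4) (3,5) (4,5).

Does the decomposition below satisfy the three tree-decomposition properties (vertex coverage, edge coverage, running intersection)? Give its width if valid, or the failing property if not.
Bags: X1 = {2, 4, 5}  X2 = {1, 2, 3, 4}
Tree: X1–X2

A tree decomposition must satisfy three properties: every vertex lies in some bag; for every edge, both endpoints lie together in some bag; and for every vertex, the bags containing it form a connected subtree. Here edge (3,5) lies in no bag, so the decomposition is invalid.

No — edge (3,5) lies in no bag.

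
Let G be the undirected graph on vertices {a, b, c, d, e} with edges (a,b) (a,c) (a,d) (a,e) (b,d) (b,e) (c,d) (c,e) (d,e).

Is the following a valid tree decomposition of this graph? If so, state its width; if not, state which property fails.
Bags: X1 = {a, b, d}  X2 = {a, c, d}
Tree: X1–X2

No — vertex e appears in no bag.

A tree decomposition must satisfy three properties: every vertex lies in some bag; for every edge, both endpoints lie together in some bag; and for every vertex, the bags containing it form a connected subtree. Here vertex e appears in no bag, so the decomposition is invalid.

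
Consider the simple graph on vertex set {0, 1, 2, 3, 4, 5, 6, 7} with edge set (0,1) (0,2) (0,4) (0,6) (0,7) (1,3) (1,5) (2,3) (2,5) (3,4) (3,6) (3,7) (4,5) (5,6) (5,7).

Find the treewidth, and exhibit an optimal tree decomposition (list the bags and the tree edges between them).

The largest bag has 4 vertices, giving width 3; this decomposition certifies tw(G) ≤ 3. For the lower bound: the 4 vertex sets {3,6}, {2,5}, {0}, {4} are disjoint, each induces a connected subgraph, and every pair is joined by at least one edge of G. Contracting each set to a single vertex therefore yields K_{4} as a minor, and since treewidth is minor-monotone, tw(G) ≥ tw(K_{4}) = 3. Therefore the treewidth is 3.

Treewidth 3.
Bags: B1 = {0, 3, 5, 6}  B2 = {0, 2, 3, 5}  B3 = {0, 3, 4, 5}  B4 = {0, 1, 3, 5}  B5 = {0, 3, 5, 7}
Tree: B1–B2, B2–B3, B3–B4, B4–B5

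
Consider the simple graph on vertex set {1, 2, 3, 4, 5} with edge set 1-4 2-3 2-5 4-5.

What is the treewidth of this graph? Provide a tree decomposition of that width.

The largest bag has 2 vertices, giving width 1; this decomposition certifies tw(G) ≤ 1. Any graph with an edge has treewidth ≥ 1, and G has the edge 3–2. Combining the bounds, tw(G) = 1.

Treewidth 1.
Bags: B1 = {2, 3}  B2 = {2, 5}  B3 = {4, 5}  B4 = {1, 4}
Tree: B1–B2, B2–B3, B3–B4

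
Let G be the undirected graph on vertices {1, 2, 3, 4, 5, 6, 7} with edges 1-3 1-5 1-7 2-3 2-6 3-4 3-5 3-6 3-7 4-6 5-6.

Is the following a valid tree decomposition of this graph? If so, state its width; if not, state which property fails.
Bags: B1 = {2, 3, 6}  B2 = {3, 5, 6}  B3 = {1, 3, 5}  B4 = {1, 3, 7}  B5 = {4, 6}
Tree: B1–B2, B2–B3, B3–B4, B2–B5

A tree decomposition must satisfy three properties: every vertex lies in some bag; for every edge, both endpoints lie together in some bag; and for every vertex, the bags containing it form a connected subtree. Here edge (3,4) lies in no bag, so the decomposition is invalid.

No — edge (3,4) lies in no bag.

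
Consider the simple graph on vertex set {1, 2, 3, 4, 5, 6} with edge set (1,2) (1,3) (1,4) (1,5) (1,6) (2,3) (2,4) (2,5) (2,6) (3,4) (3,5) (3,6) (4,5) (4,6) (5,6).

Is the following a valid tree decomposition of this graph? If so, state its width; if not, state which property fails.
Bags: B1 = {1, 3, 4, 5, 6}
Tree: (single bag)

A tree decomposition must satisfy three properties: every vertex lies in some bag; for every edge, both endpoints lie together in some bag; and for every vertex, the bags containing it form a connected subtree. Here vertex 2 appears in no bag, so the decomposition is invalid.

No — vertex 2 appears in no bag.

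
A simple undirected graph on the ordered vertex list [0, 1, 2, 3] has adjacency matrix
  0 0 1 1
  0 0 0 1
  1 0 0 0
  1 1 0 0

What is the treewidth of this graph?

1

A width-1 tree decomposition is:
Bags: B1 = {0, 2}  B2 = {0, 3}  B3 = {1, 3}
Tree: B1–B2, B2–B3
Every bag has size at most 2, so the width is 2 − 1 = 1 and tw(G) ≤ 1. Since G has at least one edge (e.g. 2–0), it is not an edgeless graph, so tw(G) ≥ 1. Hence tw(G) = 1 exactly.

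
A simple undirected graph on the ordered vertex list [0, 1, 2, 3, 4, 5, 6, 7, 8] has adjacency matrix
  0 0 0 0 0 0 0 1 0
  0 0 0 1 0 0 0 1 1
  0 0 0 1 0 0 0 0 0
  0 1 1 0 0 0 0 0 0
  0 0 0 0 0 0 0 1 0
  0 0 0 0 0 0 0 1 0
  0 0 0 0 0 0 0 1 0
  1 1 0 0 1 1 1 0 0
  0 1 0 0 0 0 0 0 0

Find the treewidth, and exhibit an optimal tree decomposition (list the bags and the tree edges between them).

Treewidth 1.
One such decomposition:
Bags: B1 = {1, 8}  B2 = {1, 7}  B3 = {5, 7}  B4 = {1, 3}  B5 = {0, 7}  B6 = {6, 7}  B7 = {4, 7}  B8 = {2, 3}
Tree: B1–B2, B2–B3, B2–B4, B3–B5, B2–B6, B6–B7, B4–B8

The largest bag has 2 vertices, giving width 1; this decomposition certifies tw(G) ≤ 1. G has an edge, so its treewidth is at least 1. The upper and lower bounds meet at 1, so that is the treewidth.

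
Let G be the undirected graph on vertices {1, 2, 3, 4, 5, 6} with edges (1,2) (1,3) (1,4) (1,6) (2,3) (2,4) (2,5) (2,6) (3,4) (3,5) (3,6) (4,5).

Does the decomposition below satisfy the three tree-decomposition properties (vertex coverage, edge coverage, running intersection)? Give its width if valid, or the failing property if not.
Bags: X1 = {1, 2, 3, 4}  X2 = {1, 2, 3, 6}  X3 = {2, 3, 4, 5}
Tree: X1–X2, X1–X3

Every vertex of G appears in some bag (union = {1, 2, 3, 4, 5, 6}); every edge is covered by a bag; and for each vertex v the set of bags containing v is connected in the bag tree. The decomposition is therefore valid. The largest bag has 4 vertices, so the width is 3.

Yes; width 3.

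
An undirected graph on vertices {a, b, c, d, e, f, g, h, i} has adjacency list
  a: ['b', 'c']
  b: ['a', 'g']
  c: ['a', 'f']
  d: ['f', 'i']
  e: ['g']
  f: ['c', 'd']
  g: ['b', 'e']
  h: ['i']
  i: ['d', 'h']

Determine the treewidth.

A width-1 tree decomposition is:
Bags: B1 = {h, i}  B2 = {d, i}  B3 = {d, f}  B4 = {c, f}  B5 = {a, c}  B6 = {a, b}  B7 = {b, g}  B8 = {e, g}
Tree: B1–B2, B2–B3, B3–B4, B4–B5, B5–B6, B6–B7, B7–B8
Each bag holds 2 vertices, so the decomposition has width 1, which upper-bounds the treewidth. G has an edge, so its treewidth is at least 1. Therefore the treewidth is 1.

1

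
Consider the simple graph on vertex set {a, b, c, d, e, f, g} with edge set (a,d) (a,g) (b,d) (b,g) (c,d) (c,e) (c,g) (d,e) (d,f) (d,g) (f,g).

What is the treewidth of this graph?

A width-2 tree decomposition is:
Bags: B1 = {b, d, g}  B2 = {c, d, g}  B3 = {d, f, g}  B4 = {c, d, e}  B5 = {a, d, g}
Tree: B1–B2, B2–B3, B2–B4, B3–B5
The largest bag has 3 vertices, giving width 2; this decomposition certifies tw(G) ≤ 2. For the lower bound, the 3 vertices {d, f, g} are pairwise adjacent, and any tree decomposition puts a clique entirely inside one bag — forcing width ≥ 2. Therefore the treewidth is 2.

2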